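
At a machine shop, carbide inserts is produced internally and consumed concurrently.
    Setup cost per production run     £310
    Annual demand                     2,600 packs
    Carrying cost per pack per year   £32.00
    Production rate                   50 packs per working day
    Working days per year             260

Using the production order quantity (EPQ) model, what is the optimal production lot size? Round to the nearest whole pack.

d = 2,600/260 = 10.0000 packs/day;  effective holding cost H(1 − d/p) = 32·(1 − 10.0000/50) = 25.60000
Q* = √(2DS / H_eff) = √(2·2,600·310 / 25.60000) ≈ 250.94

251 packs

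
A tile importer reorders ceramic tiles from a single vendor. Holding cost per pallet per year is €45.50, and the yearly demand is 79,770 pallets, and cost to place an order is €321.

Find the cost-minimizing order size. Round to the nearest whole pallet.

Optimal lot size Q* = (2 × 79,770 × €321 / €45.5)^½ ≈ 1,060.92

1,061 pallets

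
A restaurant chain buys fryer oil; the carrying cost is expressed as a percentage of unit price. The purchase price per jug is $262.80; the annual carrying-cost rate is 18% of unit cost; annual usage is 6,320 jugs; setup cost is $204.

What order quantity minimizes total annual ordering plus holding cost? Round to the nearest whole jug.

Holding cost per jug per year: H = 18% × $262.8 = $47.3040
2DS/H = 2·6,320·204/47.304 = 54,510.40
EOQ = √54,510.40 ≈ 233.47

233 jugs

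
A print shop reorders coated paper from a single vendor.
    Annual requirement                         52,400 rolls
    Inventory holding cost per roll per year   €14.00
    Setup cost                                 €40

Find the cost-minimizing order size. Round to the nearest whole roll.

Optimal lot size Q* = (2 × 52,400 × €40 / €14)^½ ≈ 547.20

547 rolls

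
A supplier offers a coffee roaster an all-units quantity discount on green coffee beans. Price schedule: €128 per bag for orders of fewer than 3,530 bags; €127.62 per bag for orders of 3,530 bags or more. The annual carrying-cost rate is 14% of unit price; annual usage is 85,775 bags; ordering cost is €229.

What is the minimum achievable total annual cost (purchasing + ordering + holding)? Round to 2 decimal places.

H₁ = 14%×€128 = €17.9200;  H₂ = 14%×€127.62 = €17.8668
EOQ₁ = √(2×85,775×229/17.9200) = 1,480.62  (< 3,530, feasible at tier 1)
EOQ₂ = √(2×85,775×229/17.8668) = 1,482.82  (< 3,530 → use Q = 3,530 at tier-2 price)
TC(tier 1 (EOQ₁), Q≈1,480.6) = €11,005,732.74
TC(tier 2, Q≈3,530.0) = €10,983,704.84
Minimum at tier 2: €10,983,704.84

€10,983,704.84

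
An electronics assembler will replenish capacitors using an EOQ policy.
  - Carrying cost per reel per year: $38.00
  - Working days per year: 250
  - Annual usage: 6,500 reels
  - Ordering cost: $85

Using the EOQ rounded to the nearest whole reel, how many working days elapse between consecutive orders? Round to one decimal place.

Optimal lot size Q* = (2 × 6,500 × $85 / $38)^½ ≈ 170.53 → Q = 171 reels
Days between orders = 250 / (D/Q) = 250 / 38.012 ≈ 6.577

6.6 days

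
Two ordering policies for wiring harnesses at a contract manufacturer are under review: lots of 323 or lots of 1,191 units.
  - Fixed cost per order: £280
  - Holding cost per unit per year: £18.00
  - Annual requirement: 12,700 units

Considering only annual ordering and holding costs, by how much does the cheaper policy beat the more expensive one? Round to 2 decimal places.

£211.56

TC(Q) = (D/Q)S + (Q/2)H
TC(323) = (12,700/323)×280 + (323/2)×18 = £13,916.29
TC(1,191) = (12,700/1,191)×280 + (1,191/2)×18 = £13,704.73
|ΔTC| = |£13,916.29 − £13,704.73| = £211.56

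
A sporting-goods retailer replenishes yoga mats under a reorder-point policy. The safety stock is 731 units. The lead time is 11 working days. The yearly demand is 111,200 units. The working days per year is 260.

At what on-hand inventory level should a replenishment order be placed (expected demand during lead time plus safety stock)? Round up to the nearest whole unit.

Daily demand d = 111,200 / 260 = 427.692 units/day
Demand during lead time = 427.692 × 11 = 4,704.62
Reorder point = 4,704.62 + 731 = 5,435.62 → round up

5,436 units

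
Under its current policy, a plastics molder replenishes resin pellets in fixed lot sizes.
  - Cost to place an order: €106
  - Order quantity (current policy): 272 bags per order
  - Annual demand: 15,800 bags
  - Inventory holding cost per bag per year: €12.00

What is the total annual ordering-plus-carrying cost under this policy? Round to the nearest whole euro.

Orders/yr = 15,800/272 = 58.088; ordering cost = 58.088 × €106 = €6,157.35
Average inventory = 272/2 = 136; holding cost = 136 × €12 = €1,632.00
Total = €6,157.35 + €1,632.00 = €7,789.35

€7,789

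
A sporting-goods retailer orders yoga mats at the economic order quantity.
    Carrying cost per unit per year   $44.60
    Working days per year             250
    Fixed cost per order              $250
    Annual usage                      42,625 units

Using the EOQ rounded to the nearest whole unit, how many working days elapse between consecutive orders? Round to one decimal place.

4.1 days

EOQ = √(2DS/H) = √(2 × 42,625 × 250 / 44.6)
    = √(477,858.74) ≈ 691.27 → Q = 691 units
Days between orders = 250 / (D/Q) = 250 / 61.686 ≈ 4.053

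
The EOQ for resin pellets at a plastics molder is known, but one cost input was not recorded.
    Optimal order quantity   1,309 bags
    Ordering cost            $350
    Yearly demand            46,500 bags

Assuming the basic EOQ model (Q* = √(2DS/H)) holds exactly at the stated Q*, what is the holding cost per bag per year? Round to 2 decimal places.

$19.00

Since Q* = (2DS/H)^½, squaring gives Q*²·H = 2DS.
H = 2DS / Q² = 2 × 46,500 × 350 / 1,309² = 18.9964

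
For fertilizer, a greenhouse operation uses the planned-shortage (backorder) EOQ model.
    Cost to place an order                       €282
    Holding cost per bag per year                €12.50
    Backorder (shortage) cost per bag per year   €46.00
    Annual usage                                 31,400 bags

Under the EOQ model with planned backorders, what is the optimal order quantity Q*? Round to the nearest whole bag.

Basic EOQ = √(2·31,400·282/12.5) = 1,190.281
Backorder adjustment √((H+b)/b) = √((12.5+46)/46) = 1.1277
Q* = 1,190.281 × 1.1277 ≈ 1,342.30

1,342 bags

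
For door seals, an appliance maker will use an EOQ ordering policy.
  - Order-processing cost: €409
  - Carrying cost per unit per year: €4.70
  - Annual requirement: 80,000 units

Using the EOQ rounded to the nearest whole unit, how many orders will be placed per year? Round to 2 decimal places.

2DS/H = 2·80,000·409/4.7 = 13,923,404.26
EOQ = √13,923,404.26 ≈ 3,731.41 → Q = 3,731
N = D/Q = 80,000/3,731 ≈ 21.442 orders/yr

21.44 orders per year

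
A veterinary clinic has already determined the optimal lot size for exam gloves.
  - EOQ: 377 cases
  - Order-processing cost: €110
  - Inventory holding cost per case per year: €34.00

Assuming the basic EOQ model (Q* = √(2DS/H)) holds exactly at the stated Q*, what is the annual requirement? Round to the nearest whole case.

EOQ relation: Q² = 2DS/H, so rearrange for the unknown.
D = Q²H / (2S) = 377² × 34 / (2 × 110) = 21,965.39

21,965 cases per year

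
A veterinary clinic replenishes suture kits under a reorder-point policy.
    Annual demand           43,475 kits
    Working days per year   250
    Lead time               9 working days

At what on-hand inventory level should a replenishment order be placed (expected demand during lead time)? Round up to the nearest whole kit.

1,566 kits

Daily demand d = 43,475 / 250 = 173.900 kits/day
Demand during lead time = 173.900 × 9 = 1,565.10
Reorder point = 1,565.10 → round up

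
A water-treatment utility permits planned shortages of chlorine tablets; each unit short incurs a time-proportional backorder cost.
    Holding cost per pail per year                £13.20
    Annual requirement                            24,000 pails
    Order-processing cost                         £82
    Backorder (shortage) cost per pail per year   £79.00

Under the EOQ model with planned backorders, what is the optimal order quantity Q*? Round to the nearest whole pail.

Basic EOQ = √(2·24,000·82/13.2) = 546.060
Backorder adjustment √((H+b)/b) = √((13.2+79)/79) = 1.0803
Q* = 546.060 × 1.0803 ≈ 589.92

590 pails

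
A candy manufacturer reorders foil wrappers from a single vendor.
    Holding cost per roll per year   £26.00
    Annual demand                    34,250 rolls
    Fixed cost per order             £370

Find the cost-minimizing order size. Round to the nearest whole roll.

EOQ = √(2DS/H) = √(2 × 34,250 × 370 / 26)
    = √(974,807.69) ≈ 987.32

987 rolls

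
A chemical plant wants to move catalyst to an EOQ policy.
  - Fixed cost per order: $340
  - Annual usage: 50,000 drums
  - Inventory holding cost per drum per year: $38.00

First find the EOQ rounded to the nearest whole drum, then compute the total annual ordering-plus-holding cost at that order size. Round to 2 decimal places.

Q* = √(2·D·S / H) = √(2·50,000·340 / 38) = √894,736.8 ≈ 945.91 → Q = 946 drums
Orders/yr = 50,000/946 = 52.854; ordering cost = 52.854 × $340 = $17,970.40
Average inventory = 946/2 = 473; holding cost = 473 × $38 = $17,974.00
Total = $17,970.40 + $17,974.00 = $35,944.40

$35,944.40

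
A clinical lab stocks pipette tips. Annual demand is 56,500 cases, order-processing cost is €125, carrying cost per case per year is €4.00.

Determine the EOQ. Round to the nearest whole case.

1,879 cases

Q* = √(2·D·S / H) = √(2·56,500·125 / 4) = √3,531,250.0 ≈ 1,879.16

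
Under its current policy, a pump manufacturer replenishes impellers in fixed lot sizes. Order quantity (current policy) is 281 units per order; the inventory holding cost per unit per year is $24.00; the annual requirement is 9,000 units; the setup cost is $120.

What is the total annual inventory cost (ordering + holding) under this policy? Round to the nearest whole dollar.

$7,215

Ordering: D/Q × S = 9,000/281 × $120 = $3,843.42
Holding:  Q/2 × H = 281/2 × $24 = $3,372.00
Total = $3,843.42 + $3,372.00 = $7,215.42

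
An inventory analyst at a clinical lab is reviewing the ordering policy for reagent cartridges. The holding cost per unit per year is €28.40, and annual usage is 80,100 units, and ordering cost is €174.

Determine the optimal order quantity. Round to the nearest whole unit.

EOQ = √(2DS/H) = √(2 × 80,100 × 174 / 28.4)
    = √(981,507.04) ≈ 990.71

991 units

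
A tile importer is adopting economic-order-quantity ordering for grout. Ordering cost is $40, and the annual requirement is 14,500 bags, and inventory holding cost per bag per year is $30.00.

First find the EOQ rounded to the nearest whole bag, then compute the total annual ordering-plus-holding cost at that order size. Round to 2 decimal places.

$5,899.16

Q* = √(2·D·S / H) = √(2·14,500·40 / 30) = √38,666.7 ≈ 196.64 → Q = 197 bags
Ordering: D/Q × S = 14,500/197 × $40 = $2,944.16
Holding:  Q/2 × H = 197/2 × $30 = $2,955.00
Total = $2,944.16 + $2,955.00 = $5,899.16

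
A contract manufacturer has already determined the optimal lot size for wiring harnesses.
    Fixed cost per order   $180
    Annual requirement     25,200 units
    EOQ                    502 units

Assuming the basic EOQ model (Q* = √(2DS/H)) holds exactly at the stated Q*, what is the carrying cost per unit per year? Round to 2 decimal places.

$36.00

EOQ relation: Q² = 2DS/H, so rearrange for the unknown.
H = 2DS / Q² = 2 × 25,200 × 180 / 502² = 35.9994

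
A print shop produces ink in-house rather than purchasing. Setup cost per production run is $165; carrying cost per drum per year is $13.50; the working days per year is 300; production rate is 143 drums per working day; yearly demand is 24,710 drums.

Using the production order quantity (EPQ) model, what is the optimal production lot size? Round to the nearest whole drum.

1,194 drums

Daily demand d = 24,710/300 = 82.367; p = 143; 1 − d/p = 0.42401
EPQ = √(2DS / (H(1 − d/p)))
    = √(2 × 24,710 × 165 / (13.5 × 0.42401)) ≈ 1,193.54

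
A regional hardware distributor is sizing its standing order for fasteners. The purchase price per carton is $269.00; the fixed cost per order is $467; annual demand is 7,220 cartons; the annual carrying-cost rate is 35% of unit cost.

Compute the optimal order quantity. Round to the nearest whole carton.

268 cartons

Carrying cost H = $269 × 35% = $94.1500/carton/yr
Optimal lot size Q* = (2 × 7,220 × $467 / $94.15)^½ ≈ 267.63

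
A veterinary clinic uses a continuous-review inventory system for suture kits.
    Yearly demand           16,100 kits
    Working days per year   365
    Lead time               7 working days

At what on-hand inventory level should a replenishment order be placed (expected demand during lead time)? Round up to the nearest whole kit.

309 kits

Daily demand d = 16,100 / 365 = 44.110 kits/day
Demand during lead time = 44.110 × 7 = 308.77
Reorder point = 308.77 → round up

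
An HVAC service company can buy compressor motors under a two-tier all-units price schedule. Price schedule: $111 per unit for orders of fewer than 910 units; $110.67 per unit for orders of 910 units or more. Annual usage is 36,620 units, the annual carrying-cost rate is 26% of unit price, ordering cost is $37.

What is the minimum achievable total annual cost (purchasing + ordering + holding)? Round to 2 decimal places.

$4,067,316.61

H₁ = 26%×$111 = $28.8600;  H₂ = 26%×$110.67 = $28.7742
EOQ₁ = √(2×36,620×37/28.8600) = 306.43  (< 910, feasible at tier 1)
EOQ₂ = √(2×36,620×37/28.7742) = 306.88  (< 910 → use Q = 910 at tier-2 price)
TC(tier 1 (EOQ₁), Q≈306.4) = $4,073,663.48
TC(tier 2, Q≈910.0) = $4,067,316.61
Minimum at tier 2: $4,067,316.61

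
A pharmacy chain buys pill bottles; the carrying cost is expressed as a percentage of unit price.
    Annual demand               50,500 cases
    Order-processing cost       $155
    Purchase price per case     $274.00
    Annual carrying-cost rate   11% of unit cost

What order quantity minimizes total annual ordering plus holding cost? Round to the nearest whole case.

721 cases

Carrying cost H = $274 × 11% = $30.1400/case/yr
Q* = √(2·D·S / H) = √(2·50,500·155 / 30.14) = √519,409.4 ≈ 720.70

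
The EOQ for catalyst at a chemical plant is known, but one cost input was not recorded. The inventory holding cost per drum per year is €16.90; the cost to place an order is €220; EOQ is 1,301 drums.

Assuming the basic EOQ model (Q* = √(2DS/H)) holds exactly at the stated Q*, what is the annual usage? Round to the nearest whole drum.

65,011 drums per year

From Q* = √(2DS/H) ⇒ Q*² = 2DS/H.
D = Q²H / (2S) = 1,301² × 16.9 / (2 × 220) = 65,011.27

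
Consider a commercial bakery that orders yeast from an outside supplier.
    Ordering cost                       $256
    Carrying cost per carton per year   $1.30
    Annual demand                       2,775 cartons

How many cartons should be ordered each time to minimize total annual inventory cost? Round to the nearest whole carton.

1,045 cartons

2DS/H = 2·2,775·256/1.3 = 1,092,923.08
EOQ = √1,092,923.08 ≈ 1,045.43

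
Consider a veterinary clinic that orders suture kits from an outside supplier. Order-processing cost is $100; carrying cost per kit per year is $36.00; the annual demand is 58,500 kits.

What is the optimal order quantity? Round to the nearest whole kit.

570 kits

EOQ = √(2DS/H) = √(2 × 58,500 × 100 / 36)
    = √(325,000.00) ≈ 570.09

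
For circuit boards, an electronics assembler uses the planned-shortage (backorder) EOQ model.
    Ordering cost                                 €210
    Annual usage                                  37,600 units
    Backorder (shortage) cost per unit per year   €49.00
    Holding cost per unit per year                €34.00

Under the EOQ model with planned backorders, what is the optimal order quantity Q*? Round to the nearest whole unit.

887 units

Basic EOQ = √(2·37,600·210/34) = 681.521
Backorder adjustment √((H+b)/b) = √((34+49)/49) = 1.3015
Q* = 681.521 × 1.3015 ≈ 886.99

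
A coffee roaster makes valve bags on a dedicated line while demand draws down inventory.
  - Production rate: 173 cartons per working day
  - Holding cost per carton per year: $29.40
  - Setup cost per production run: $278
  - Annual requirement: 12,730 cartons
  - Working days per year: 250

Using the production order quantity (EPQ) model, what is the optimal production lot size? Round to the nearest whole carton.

d = 12,730/250 = 50.9200 cartons/day;  effective holding cost H(1 − d/p) = 29.4·(1 − 50.9200/173) = 20.74654
Q* = √(2DS / H_eff) = √(2·12,730·278 / 20.74654) ≈ 584.09

584 cartons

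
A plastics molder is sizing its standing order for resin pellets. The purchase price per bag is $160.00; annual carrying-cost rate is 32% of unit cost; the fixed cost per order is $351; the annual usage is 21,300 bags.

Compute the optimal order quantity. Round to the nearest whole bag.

540 bags

Holding cost per bag per year: H = 32% × $160 = $51.2000
Q* = √(2·D·S / H) = √(2·21,300·351 / 51.2) = √292,043.0 ≈ 540.41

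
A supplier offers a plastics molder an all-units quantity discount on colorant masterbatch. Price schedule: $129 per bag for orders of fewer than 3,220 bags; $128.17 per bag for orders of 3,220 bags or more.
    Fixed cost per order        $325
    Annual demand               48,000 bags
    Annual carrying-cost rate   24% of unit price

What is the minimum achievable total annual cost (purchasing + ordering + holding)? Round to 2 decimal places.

H₁ = 24%×$129 = $30.9600;  H₂ = 24%×$128.17 = $30.7608
EOQ₁ = √(2×48,000×325/30.9600) = 1,003.87  (< 3,220, feasible at tier 1)
EOQ₂ = √(2×48,000×325/30.7608) = 1,007.11  (< 3,220 → use Q = 3,220 at tier-2 price)
TC(tier 1 (EOQ₁), Q≈1,003.9) = $6,223,079.77
TC(tier 2, Q≈3,220.0) = $6,206,529.61
Minimum at tier 2: $6,206,529.61

$6,206,529.61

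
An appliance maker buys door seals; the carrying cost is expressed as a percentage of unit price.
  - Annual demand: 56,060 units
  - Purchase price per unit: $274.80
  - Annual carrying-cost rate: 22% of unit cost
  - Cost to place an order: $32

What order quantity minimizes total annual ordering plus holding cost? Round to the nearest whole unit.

Carrying cost H = $274.8 × 22% = $60.4560/unit/yr
EOQ = √(2DS/H) = √(2 × 56,060 × 32 / 60.456)
    = √(59,346.30) ≈ 243.61

244 units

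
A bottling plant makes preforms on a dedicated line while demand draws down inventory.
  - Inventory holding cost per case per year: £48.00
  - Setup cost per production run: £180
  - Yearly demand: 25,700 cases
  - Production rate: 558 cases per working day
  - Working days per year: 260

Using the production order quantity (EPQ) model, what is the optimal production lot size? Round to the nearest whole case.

484 cases

d = 25,700/260 = 98.8462 cases/day;  effective holding cost H(1 − d/p) = 48·(1 − 98.8462/558) = 39.49711
Q* = √(2DS / H_eff) = √(2·25,700·180 / 39.49711) ≈ 483.99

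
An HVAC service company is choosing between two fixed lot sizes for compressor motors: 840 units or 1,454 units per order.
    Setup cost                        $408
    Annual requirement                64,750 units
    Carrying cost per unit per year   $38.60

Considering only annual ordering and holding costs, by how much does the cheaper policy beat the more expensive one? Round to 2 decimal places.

TC(Q) = (D/Q)S + (Q/2)H
TC(840) = (64,750/840)×408 + (840/2)×38.6 = $47,662.00
TC(1,454) = (64,750/1,454)×408 + (1,454/2)×38.6 = $46,231.39
|ΔTC| = |$47,662.00 − $46,231.39| = $1,430.61

$1,430.61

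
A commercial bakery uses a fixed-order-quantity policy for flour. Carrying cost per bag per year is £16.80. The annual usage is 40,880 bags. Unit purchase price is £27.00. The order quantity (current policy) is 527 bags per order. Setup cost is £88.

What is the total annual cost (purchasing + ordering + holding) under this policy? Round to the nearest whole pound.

Annual ordering cost = (D/Q)·S = (40,880/527) × 88 = £6,826.26
Annual holding cost  = (Q/2)·H = (527/2) × 16.8 = £4,426.80
Purchase cost = D·C = 40,880 × 27 = £1,103,760.00
Total = £6,826.26 + £4,426.80 + £1,103,760.00 = £1,115,013.06

£1,115,013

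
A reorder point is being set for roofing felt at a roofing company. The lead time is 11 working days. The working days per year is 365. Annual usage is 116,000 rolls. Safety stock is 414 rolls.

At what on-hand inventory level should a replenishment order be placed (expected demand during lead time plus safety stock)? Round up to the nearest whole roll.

3,910 rolls

Daily demand d = 116,000 / 365 = 317.808 rolls/day
Demand during lead time = 317.808 × 11 = 3,495.89
Reorder point = 3,495.89 + 414 = 3,909.89 → round up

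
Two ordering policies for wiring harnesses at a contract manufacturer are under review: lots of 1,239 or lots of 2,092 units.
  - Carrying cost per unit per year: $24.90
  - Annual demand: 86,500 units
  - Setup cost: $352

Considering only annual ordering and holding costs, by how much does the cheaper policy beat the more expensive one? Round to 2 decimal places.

Annual cost at Q: ordering D·S/Q plus holding Q·H/2.
TC(1,239) = (86,500/1,239)×352 + (1,239/2)×24.9 = $40,000.21
TC(2,092) = (86,500/2,092)×352 + (2,092/2)×24.9 = $40,599.89
Lots of 1,239 are cheaper by $599.69.

$599.69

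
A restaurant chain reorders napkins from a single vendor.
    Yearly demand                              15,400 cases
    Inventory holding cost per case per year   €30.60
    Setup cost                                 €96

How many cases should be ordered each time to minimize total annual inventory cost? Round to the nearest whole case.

2DS/H = 2·15,400·96/30.6 = 96,627.45
EOQ = √96,627.45 ≈ 310.85

311 cases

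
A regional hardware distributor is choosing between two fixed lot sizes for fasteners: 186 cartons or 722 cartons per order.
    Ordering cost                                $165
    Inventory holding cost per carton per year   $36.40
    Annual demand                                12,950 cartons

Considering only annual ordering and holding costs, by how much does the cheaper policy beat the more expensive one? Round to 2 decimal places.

$1,226.78

Annual cost at Q: ordering D·S/Q plus holding Q·H/2.
TC(186) = (12,950/186)×165 + (186/2)×36.4 = $14,873.10
TC(722) = (12,950/722)×165 + (722/2)×36.4 = $16,099.89
Cheaper: Q = 186.  Difference = $1,226.78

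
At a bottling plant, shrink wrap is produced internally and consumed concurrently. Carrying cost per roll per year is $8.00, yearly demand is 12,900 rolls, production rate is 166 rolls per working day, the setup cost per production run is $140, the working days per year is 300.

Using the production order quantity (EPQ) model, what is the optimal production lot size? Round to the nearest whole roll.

781 rolls

Daily demand d = 12,900/300 = 43.000; p = 166; 1 − d/p = 0.74096
EPQ = √(2DS / (H(1 − d/p)))
    = √(2 × 12,900 × 140 / (8 × 0.74096)) ≈ 780.60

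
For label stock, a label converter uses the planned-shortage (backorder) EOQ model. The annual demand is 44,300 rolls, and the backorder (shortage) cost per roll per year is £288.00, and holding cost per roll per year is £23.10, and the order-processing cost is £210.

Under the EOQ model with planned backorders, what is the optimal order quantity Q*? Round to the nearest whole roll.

933 rolls

Basic EOQ = √(2·44,300·210/23.1) = 897.471
Backorder adjustment √((H+b)/b) = √((23.1+288)/288) = 1.0393
Q* = 897.471 × 1.0393 ≈ 932.77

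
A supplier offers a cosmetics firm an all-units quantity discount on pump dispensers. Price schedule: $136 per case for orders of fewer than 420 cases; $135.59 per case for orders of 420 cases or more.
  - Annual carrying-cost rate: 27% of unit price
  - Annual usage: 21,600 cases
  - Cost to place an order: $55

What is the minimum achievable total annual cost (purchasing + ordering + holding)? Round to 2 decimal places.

$2,939,260.52

H₁ = 27%×$136 = $36.7200;  H₂ = 27%×$135.59 = $36.6093
EOQ₁ = √(2×21,600×55/36.7200) = 254.37  (< 420, feasible at tier 1)
EOQ₂ = √(2×21,600×55/36.6093) = 254.76  (< 420 → use Q = 420 at tier-2 price)
TC(tier 1 (EOQ₁), Q≈254.4) = $2,946,940.60
TC(tier 2, Q≈420.0) = $2,939,260.52
Minimum at tier 2: $2,939,260.52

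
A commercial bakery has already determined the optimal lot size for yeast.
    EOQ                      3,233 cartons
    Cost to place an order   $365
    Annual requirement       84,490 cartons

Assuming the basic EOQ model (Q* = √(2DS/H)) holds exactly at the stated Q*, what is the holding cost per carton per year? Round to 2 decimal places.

$5.90

From Q* = √(2DS/H) ⇒ Q*² = 2DS/H.
H = 2DS / Q² = 2 × 84,490 × 365 / 3,233² = 5.9009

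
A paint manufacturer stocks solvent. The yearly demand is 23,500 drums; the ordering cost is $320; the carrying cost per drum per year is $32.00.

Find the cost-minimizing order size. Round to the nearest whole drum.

686 drums

Optimal lot size Q* = (2 × 23,500 × $320 / $32)^½ ≈ 685.57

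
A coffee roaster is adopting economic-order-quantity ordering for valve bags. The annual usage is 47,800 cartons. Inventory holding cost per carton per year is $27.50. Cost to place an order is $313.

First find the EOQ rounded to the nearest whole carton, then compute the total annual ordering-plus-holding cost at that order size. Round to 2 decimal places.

$28,685.83

EOQ = √(2DS/H) = √(2 × 47,800 × 313 / 27.5)
    = √(1,088,101.82) ≈ 1,043.12 → Q = 1,043 cartons
Ordering: D/Q × S = 47,800/1,043 × $313 = $14,344.58
Holding:  Q/2 × H = 1,043/2 × $27.5 = $14,341.25
Total = $14,344.58 + $14,341.25 = $28,685.83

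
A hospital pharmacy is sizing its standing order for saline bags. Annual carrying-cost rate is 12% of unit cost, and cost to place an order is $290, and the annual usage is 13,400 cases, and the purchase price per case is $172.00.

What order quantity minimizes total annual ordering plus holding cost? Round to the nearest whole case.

Carrying cost H = $172 × 12% = $20.6400/case/yr
EOQ = √(2DS/H) = √(2 × 13,400 × 290 / 20.64)
    = √(376,550.39) ≈ 613.64

614 cases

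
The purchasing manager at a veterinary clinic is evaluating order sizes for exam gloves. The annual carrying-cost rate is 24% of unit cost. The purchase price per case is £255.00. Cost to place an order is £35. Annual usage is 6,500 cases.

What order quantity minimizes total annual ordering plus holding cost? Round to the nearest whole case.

Carrying cost H = £255 × 24% = £61.2000/case/yr
2DS/H = 2·6,500·35/61.2 = 7,434.64
EOQ = √7,434.64 ≈ 86.22

86 cases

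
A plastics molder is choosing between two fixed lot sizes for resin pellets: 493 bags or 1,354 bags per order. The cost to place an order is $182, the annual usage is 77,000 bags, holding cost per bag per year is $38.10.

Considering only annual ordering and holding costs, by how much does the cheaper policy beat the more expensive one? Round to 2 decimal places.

TC(Q) = (D/Q)S + (Q/2)H
TC(493) = (77,000/493)×182 + (493/2)×38.1 = $37,817.61
TC(1,354) = (77,000/1,354)×182 + (1,354/2)×38.1 = $36,143.77
|ΔTC| = |$37,817.61 − $36,143.77| = $1,673.84

$1,673.84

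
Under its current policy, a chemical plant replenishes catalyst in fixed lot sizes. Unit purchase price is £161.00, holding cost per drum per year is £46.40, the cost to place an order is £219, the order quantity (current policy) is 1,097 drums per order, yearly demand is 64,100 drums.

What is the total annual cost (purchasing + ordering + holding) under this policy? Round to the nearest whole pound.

Ordering: D/Q × S = 64,100/1,097 × £219 = £12,796.63
Holding:  Q/2 × H = 1,097/2 × £46.4 = £25,450.40
Purchase cost = D·C = 64,100 × 161 = £10,320,100.00
Total = £12,796.63 + £25,450.40 + £10,320,100.00 = £10,358,347.03

£10,358,347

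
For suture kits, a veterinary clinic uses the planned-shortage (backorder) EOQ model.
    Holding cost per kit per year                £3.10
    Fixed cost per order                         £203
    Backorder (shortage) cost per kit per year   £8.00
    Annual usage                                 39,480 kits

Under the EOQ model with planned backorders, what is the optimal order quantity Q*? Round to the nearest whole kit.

Basic EOQ = √(2·39,480·203/3.1) = 2,273.897
Backorder adjustment √((H+b)/b) = √((3.1+8)/8) = 1.1779
Q* = 2,273.897 × 1.1779 ≈ 2,678.47

2,678 kits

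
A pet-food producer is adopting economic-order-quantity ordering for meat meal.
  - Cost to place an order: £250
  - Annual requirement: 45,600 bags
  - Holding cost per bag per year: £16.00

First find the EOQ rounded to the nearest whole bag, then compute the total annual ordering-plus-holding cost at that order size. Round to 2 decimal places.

£19,099.74

2DS/H = 2·45,600·250/16 = 1,425,000.00
EOQ = √1,425,000.00 ≈ 1,193.73 → Q = 1,194 bags
Annual ordering cost = (D/Q)·S = (45,600/1,194) × 250 = £9,547.74
Annual holding cost  = (Q/2)·H = (1,194/2) × 16 = £9,552.00
Total = £9,547.74 + £9,552.00 = £19,099.74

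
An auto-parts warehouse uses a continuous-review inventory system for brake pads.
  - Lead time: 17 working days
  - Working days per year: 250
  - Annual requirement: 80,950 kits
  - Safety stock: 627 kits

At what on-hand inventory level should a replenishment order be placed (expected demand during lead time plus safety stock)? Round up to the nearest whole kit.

Daily demand d = 80,950 / 250 = 323.800 kits/day
Demand during lead time = 323.800 × 17 = 5,504.60
Reorder point = 5,504.60 + 627 = 6,131.60 → round up

6,132 kits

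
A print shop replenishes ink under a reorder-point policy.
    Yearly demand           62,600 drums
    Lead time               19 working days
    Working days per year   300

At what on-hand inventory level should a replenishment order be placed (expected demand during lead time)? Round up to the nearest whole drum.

3,965 drums

Daily demand d = 62,600 / 300 = 208.667 drums/day
Demand during lead time = 208.667 × 19 = 3,964.67
Reorder point = 3,964.67 → round up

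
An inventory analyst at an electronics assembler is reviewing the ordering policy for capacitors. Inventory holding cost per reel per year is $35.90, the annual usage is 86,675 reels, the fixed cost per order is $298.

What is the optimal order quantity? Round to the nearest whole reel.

Optimal lot size Q* = (2 × 86,675 × $298 / $35.9)^½ ≈ 1,199.56

1,200 reels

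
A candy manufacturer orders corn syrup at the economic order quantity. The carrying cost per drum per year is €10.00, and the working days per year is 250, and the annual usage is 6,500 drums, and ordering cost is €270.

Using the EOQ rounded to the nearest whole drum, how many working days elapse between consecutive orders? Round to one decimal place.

22.8 days

Q* = √(2·D·S / H) = √(2·6,500·270 / 10) = √351,000.0 ≈ 592.45 → Q = 592 drums
T = Q/D × 250 days = 592/6,500 × 250 = 22.769 days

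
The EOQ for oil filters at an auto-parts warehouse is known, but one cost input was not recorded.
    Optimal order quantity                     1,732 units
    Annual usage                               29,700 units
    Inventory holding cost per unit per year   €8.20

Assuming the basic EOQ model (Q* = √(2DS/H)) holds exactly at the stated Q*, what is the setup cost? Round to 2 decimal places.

€414.12

Since Q* = (2DS/H)^½, squaring gives Q*²·H = 2DS.
S = Q²H / (2D) = 1,732² × 8.2 / (2 × 29,700) = 414.1171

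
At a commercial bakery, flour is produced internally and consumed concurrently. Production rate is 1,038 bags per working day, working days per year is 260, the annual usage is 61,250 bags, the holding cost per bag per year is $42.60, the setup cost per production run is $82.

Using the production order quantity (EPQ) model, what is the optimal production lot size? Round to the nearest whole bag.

d = 61,250/260 = 235.5769 bags/day;  effective holding cost H(1 − d/p) = 42.6·(1 − 235.5769/1038) = 32.93181
Q* = √(2DS / H_eff) = √(2·61,250·82 / 32.93181) ≈ 552.29

552 bags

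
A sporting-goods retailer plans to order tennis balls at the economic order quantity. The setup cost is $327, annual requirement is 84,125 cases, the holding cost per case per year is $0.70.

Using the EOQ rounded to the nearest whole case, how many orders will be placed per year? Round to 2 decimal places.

9.49 orders per year

2DS/H = 2·84,125·327/0.7 = 78,596,785.71
EOQ = √78,596,785.71 ≈ 8,865.48 → Q = 8,865
Orders per year = D/Q = 84,125 / 8,865 = 9.490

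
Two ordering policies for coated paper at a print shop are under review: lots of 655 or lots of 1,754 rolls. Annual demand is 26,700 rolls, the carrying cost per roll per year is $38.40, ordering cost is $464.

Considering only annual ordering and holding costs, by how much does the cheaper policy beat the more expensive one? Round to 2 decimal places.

TC(Q) = (D/Q)S + (Q/2)H
TC(655) = (26,700/655)×464 + (655/2)×38.4 = $31,490.20
TC(1,754) = (26,700/1,754)×464 + (1,754/2)×38.4 = $40,739.97
Lots of 655 are cheaper by $9,249.77.

$9,249.77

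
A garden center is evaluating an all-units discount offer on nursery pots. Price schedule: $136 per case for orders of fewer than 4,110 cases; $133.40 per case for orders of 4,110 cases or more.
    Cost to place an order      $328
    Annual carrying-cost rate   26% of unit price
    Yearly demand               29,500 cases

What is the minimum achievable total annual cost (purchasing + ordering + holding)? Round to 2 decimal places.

H₁ = 26%×$136 = $35.3600;  H₂ = 26%×$133.40 = $34.6840
EOQ₁ = √(2×29,500×328/35.3600) = 739.79  (< 4,110, feasible at tier 1)
EOQ₂ = √(2×29,500×328/34.6840) = 746.96  (< 4,110 → use Q = 4,110 at tier-2 price)
TC(tier 1 (EOQ₁), Q≈739.8) = $4,038,158.87
TC(tier 2, Q≈4,110.0) = $4,008,929.88
Minimum at tier 2: $4,008,929.88

$4,008,929.88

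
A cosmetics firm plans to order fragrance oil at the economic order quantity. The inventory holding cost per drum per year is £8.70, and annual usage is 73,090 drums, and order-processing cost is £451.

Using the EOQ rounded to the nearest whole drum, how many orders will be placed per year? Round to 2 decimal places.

26.55 orders per year

Optimal lot size Q* = (2 × 73,090 × £451 / £8.7)^½ ≈ 2,752.79 → Q = 2,753
Orders per year = D/Q = 73,090 / 2,753 = 26.549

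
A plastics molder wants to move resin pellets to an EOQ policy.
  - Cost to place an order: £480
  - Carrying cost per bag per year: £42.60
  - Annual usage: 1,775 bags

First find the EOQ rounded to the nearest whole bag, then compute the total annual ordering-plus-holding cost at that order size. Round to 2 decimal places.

Optimal lot size Q* = (2 × 1,775 × £480 / £42.6)^½ ≈ 200.00 → Q = 200 bags
Annual ordering cost = (D/Q)·S = (1,775/200) × 480 = £4,260.00
Annual holding cost  = (Q/2)·H = (200/2) × 42.6 = £4,260.00
Total = £4,260.00 + £4,260.00 = £8,520.00

£8,520.00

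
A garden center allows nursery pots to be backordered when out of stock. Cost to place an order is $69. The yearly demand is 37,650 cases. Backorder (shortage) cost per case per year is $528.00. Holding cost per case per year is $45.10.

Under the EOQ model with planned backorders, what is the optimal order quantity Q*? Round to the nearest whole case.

Basic EOQ = √(2·37,650·69/45.1) = 339.417
Backorder adjustment √((H+b)/b) = √((45.1+528)/528) = 1.0418
Q* = 339.417 × 1.0418 ≈ 353.62

354 cases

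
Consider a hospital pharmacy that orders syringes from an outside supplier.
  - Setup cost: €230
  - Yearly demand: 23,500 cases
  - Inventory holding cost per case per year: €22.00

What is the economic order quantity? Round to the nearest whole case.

701 cases

Optimal lot size Q* = (2 × 23,500 × €230 / €22)^½ ≈ 700.97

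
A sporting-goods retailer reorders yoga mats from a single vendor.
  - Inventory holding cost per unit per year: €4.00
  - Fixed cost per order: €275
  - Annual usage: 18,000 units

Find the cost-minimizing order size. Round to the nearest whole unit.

Optimal lot size Q* = (2 × 18,000 × €275 / €4)^½ ≈ 1,573.21

1,573 units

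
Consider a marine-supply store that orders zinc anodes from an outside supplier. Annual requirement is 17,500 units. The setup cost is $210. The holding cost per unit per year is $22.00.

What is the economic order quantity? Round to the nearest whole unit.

Q* = √(2·D·S / H) = √(2·17,500·210 / 22) = √334,090.9 ≈ 578.01

578 units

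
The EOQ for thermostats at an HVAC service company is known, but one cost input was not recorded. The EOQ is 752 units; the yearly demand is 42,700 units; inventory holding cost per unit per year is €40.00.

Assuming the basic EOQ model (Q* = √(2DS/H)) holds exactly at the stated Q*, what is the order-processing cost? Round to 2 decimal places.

€264.87

From Q* = √(2DS/H) ⇒ Q*² = 2DS/H.
S = Q²H / (2D) = 752² × 40 / (2 × 42,700) = 264.8731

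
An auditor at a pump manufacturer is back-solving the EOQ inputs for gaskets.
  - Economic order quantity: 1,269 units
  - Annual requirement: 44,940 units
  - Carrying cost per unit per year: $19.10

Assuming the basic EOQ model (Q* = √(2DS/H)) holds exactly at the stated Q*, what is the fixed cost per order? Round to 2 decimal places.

From Q* = √(2DS/H) ⇒ Q*² = 2DS/H.
S = Q²H / (2D) = 1,269² × 19.1 / (2 × 44,940) = 342.2107

$342.21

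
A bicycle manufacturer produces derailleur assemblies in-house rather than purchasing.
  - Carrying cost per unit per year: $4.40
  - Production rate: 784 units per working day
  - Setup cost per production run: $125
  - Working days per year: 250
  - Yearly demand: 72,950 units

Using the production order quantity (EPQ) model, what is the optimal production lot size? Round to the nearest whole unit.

d = 72,950/250 = 291.8000 units/day;  effective holding cost H(1 − d/p) = 4.4·(1 − 291.8000/784) = 2.76235
Q* = √(2DS / H_eff) = √(2·72,950·125 / 2.76235) ≈ 2,569.47

2,569 units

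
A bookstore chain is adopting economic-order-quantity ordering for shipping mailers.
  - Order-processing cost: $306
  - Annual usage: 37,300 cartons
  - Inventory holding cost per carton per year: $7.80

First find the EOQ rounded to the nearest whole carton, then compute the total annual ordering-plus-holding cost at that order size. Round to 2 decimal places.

2DS/H = 2·37,300·306/7.8 = 2,926,615.38
EOQ = √2,926,615.38 ≈ 1,710.74 → Q = 1,711 cartons
Annual ordering cost = (D/Q)·S = (37,300/1,711) × 306 = $6,670.84
Annual holding cost  = (Q/2)·H = (1,711/2) × 7.8 = $6,672.90
Total = $6,670.84 + $6,672.90 = $13,343.74

$13,343.74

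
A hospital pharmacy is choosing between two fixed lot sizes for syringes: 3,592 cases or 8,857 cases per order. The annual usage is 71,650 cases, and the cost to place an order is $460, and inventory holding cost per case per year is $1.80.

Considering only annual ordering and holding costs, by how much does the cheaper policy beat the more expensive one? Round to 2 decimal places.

$715.93

For each Q, cost = (D/Q)·S + (Q/2)·H.
TC(3,592) = (71,650/3,592)×460 + (3,592/2)×1.8 = $12,408.47
TC(8,857) = (71,650/8,857)×460 + (8,857/2)×1.8 = $11,692.54
Cheaper: Q = 8,857.  Difference = $715.93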